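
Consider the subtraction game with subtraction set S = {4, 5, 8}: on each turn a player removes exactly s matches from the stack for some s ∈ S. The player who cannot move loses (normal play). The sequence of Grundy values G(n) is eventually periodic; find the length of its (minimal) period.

12

n :  0  1  2  3  4  5  6  7  8  9 10 11 12 13 14 15 16 17 18 19 20 21 22 23 24 25
G :  0  0  0  0  1  1  1  1  2  2  2  2  0  0  0  0  1  1  1  1  2  2  2  2  0  0
G(n+12) = G(n) holds for n = 0,…,7 (a full window of length max(S) = 8), so the sequence is purely periodic with period 12.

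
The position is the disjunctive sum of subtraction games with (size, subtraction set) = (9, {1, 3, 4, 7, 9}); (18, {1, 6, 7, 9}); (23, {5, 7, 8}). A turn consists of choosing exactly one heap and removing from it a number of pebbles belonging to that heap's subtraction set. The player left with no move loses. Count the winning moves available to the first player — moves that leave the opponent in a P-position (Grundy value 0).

Heap A, S = {1, 3, 4, 7, 9}:
G(0) = 0
G(1) = mex{0} = 1
G(2) = mex{1} = 0
G(3) = mex{0,0} = 1
G(4) = mex{1,1,0} = 2
G(5) = mex{2,0,1} = 3
G(6) = mex{3,1,0} = 2
G(7) = mex{2,2,1,0} = 3
G(8) = mex{3,3,2,1} = 0
G(9) = mex{0,2,3,0,0} = 1
G_A(9) = 1.
Heap B, S = {1, 6, 7, 9}:
n :  0  1  2  3  4  5  6  7  8  9 10 11 12 13 14 15 16 17 18
G :  0  1  0  1  0  1  2  3  2  3  2  3  0  1  0  1  0  1  2
G_B(18) = 2.
Heap C, S = {5, 7, 8}:
G(0) = 0
G(1) = mex{} = 0
G(2) = mex{} = 0
G(3) = mex{} = 0
G(4) = mex{} = 0
G(5) = mex{0} = 1
G(6) = mex{0} = 1
G(7) = mex{0,0} = 1
G(8) = mex{0,0,0} = 1
G(9) = mex{0,0,0} = 1
G(10) = mex{1,0,0} = 2
G(11) = mex{1,0,0} = 2
G(12) = mex{1,1,0} = 2
G(13) = mex{1,1,1} = 0
G(14) = mex{1,1,1} = 0
G(15) = mex{2,1,1} = 0
G(16) = mex{2,1,1} = 0
G(17) = mex{2,2,1} = 0
G(18) = mex{0,2,2} = 1
G(19) = mex{0,2,2} = 1
G(20) = mex{0,0,2} = 1
G(21) = mex{0,0,0} = 1
G(22) = mex{0,0,0} = 1
G(23) = mex{1,0,0} = 2
G_C(23) = 2.
Combined Grundy value = 1 ⊕ 2 ⊕ 2 = 1.
A winning move leaves total XOR = 0, i.e. changes one component's Grundy value g to g ⊕ X where X is the current total.
Heap A: need g' = 1⊕1 = 0. Options: 9−1→G=0, 9−3→G=2, 9−4→G=3, 9−7→G=0, 9−9→G=0. Hits: 3.
Heap B: need g' = 2⊕1 = 3. Options: 18−1→G=1, 18−6→G=0, 18−7→G=3, 18−9→G=3. Hits: 2.
Heap C: need g' = 2⊕1 = 3. Options: 23−5→G=1, 23−7→G=0, 23−8→G=0. Hits: 0.

5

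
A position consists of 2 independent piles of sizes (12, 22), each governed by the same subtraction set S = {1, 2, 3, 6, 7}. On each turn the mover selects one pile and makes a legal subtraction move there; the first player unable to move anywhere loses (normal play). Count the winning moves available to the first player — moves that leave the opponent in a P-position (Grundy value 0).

4

All piles use S = {1, 2, 3, 6, 7}:
G(0) = 0
G(1) = mex{0} = 1
G(2) = mex{1,0} = 2
G(3) = mex{2,1,0} = 3
G(4) = mex{3,2,1} = 0
G(5) = mex{0,3,2} = 1
G(6) = mex{1,0,3,0} = 2
G(7) = mex{2,1,0,1,0} = 3
G(8) = mex{3,2,1,2,1} = 0
G(9) = mex{0,3,2,3,2} = 1
G(10) = mex{1,0,3,0,3} = 2
G(11) = mex{2,1,0,1,0} = 3
G(12) = mex{3,2,1,2,1} = 0
G(13) = mex{0,3,2,3,2} = 1
G(14) = mex{1,0,3,0,3} = 2
G(15) = mex{2,1,0,1,0} = 3
G(16) = mex{3,2,1,2,1} = 0
G(17) = mex{0,3,2,3,2} = 1
G(18) = mex{1,0,3,0,3} = 2
G(19) = mex{2,1,0,1,0} = 3
G(20) = mex{3,2,1,2,1} = 0
G(21) = mex{0,3,2,3,2} = 1
G(22) = mex{1,0,3,0,3} = 2
Pile A: G(12) = 0.
Pile B: G(22) = 2.
Combined Grundy value = 0 ⊕ 2 = 2.
A winning move leaves total XOR = 0, i.e. changes one component's Grundy value g to g ⊕ X where X is the current total.
Pile A: need g' = 0⊕2 = 2. Options: 12−1→G=3, 12−2→G=2, 12−3→G=1, 12−6→G=2, 12−7→G=1. Hits: 2.
Pile B: need g' = 2⊕2 = 0. Options: 22−1→G=1, 22−2→G=0, 22−3→G=3, 22−6→G=0, 22−7→G=3. Hits: 2.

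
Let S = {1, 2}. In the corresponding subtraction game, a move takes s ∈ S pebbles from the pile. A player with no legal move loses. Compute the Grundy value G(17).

G(0) = 0
G(1) = mex{0} = 1
G(2) = mex{1,0} = 2
G(3) = mex{2,1} = 0
G(4) = mex{0,2} = 1
G(5) = mex{1,0} = 2
G(6) = mex{2,1} = 0
G(7) = mex{0,2} = 1
G(8) = mex{1,0} = 2
G(9) = mex{2,1} = 0
G(10) = mex{0,2} = 1
G(11) = mex{1,0} = 2
G(12) = mex{2,1} = 0
G(13) = mex{0,2} = 1
G(14) = mex{1,0} = 2
G(15) = mex{2,1} = 0
G(16) = mex{0,2} = 1
G(17) = mex{1,0} = 2

2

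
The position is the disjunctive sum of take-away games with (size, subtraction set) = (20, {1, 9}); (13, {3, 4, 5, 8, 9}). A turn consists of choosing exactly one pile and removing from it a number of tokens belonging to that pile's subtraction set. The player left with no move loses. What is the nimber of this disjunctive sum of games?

Pile A, S = {1, 9}:
n :  0  1  2  3  4  5  6  7  8  9 10 11 12 13 14 15 16 17 18 19 20
G :  0  1  0  1  0  1  0  1  0  1  0  1  0  1  0  1  0  1  0  1  0
G_A(20) = 0.
Pile B, S = {3, 4, 5, 8, 9}:
G(0) = 0
G(1) = mex{} = 0
G(2) = mex{} = 0
G(3) = mex{0} = 1
G(4) = mex{0,0} = 1
G(5) = mex{0,0,0} = 1
G(6) = mex{1,0,0} = 2
G(7) = mex{1,1,0} = 2
G(8) = mex{1,1,1,0} = 2
G(9) = mex{2,1,1,0,0} = 3
G(10) = mex{2,2,1,0,0} = 3
G(11) = mex{2,2,2,1,0} = 3
G(12) = mex{3,2,2,1,1} = 0
G(13) = mex{3,3,2,1,1} = 0
G_B(13) = 0.
Combined Grundy value = 0 ⊕ 0 = 0.

0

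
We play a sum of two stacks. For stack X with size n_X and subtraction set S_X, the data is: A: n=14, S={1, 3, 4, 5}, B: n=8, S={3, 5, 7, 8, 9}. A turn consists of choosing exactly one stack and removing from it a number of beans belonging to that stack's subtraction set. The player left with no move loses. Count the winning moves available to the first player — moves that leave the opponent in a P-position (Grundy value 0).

0

Stack A, S = {1, 3, 4, 5}:
n :  0  1  2  3  4  5  6  7  8  9 10 11 12 13 14
G :  0  1  0  1  2  3  2  3  0  1  0  1  2  3  2
G_A(14) = 2.
Stack B, S = {3, 5, 7, 8, 9}:
G(0) = 0
G(1) = mex{} = 0
G(2) = mex{} = 0
G(3) = mex{0} = 1
G(4) = mex{0} = 1
G(5) = mex{0,0} = 1
G(6) = mex{1,0} = 2
G(7) = mex{1,0,0} = 2
G(8) = mex{1,1,0,0} = 2
G_B(8) = 2.
Combined Grundy value = 2 ⊕ 2 = 0.
A winning move leaves total XOR = 0, i.e. changes one component's Grundy value g to g ⊕ X where X is the current total.
Stack A: target g' = 2⊕0 = 2, but every legal move changes the Grundy value (mex property), so 0 moves.
Stack B: target g' = 2⊕0 = 2, but every legal move changes the Grundy value (mex property), so 0 moves.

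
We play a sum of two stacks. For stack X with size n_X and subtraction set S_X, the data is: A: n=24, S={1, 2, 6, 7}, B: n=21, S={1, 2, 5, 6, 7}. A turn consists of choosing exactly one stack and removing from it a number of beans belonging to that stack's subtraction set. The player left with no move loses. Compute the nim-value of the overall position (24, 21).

4

Stack A, S = {1, 2, 6, 7}:
n :  0  1  2  3  4  5  6  7  8  9 10 11 12 13 14 15 16 17 18 19 20 21 22 23 24
G :  0  1  2  0  1  2  3  4  0  1  2  0  1  2  3  4  0  1  2  0  1  2  3  4  0
G_A(24) = 0.
Stack B, S = {1, 2, 5, 6, 7}:
n :  0  1  2  3  4  5  6  7  8  9 10 11 12 13 14 15 16 17 18 19 20 21
G :  0  1  2  0  1  2  3  4  5  3  4  0  1  2  0  1  2  3  4  5  3  4
G_B(21) = 4.
Combined Grundy value = 0 ⊕ 4 = 4.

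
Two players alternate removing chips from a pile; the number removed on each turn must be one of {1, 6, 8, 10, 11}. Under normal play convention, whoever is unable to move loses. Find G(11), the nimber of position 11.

G(0) = 0
G(1) = mex{0} = 1
G(2) = mex{1} = 0
G(3) = mex{0} = 1
G(4) = mex{1} = 0
G(5) = mex{0} = 1
G(6) = mex{1,0} = 2
G(7) = mex{2,1} = 0
G(8) = mex{0,0,0} = 1
G(9) = mex{1,1,1} = 0
G(10) = mex{0,0,0,0} = 1
G(11) = mex{1,1,1,1,0} = 2

2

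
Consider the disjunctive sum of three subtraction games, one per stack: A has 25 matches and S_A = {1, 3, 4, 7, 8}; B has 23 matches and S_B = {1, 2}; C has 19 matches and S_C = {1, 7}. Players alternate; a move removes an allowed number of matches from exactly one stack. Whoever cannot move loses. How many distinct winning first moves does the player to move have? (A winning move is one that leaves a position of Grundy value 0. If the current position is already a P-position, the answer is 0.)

2

Stack A, S = {1, 3, 4, 7, 8}:
n :  0  1  2  3  4  5  6  7  8  9 10 11 12 13 14 15 16 17 18 19 20 21 22 23 24 25
G :  0  1  0  1  2  3  2  3  4  5  4  0  1  0  1  2  3  2  3  4  5  4  0  1  0  1
G_A(25) = 1.
Stack B, S = {1, 2}:
G(0) = 0
G(1) = mex{0} = 1
G(2) = mex{1,0} = 2
G(3) = mex{2,1} = 0
G(4) = mex{0,2} = 1
G(5) = mex{1,0} = 2
G(6) = mex{2,1} = 0
G(7) = mex{0,2} = 1
G(8) = mex{1,0} = 2
G(9) = mex{2,1} = 0
G(10) = mex{0,2} = 1
G(11) = mex{1,0} = 2
G(12) = mex{2,1} = 0
G(13) = mex{0,2} = 1
G(14) = mex{1,0} = 2
G(15) = mex{2,1} = 0
G(16) = mex{0,2} = 1
G(17) = mex{1,0} = 2
G(18) = mex{2,1} = 0
G(19) = mex{0,2} = 1
G(20) = mex{1,0} = 2
G(21) = mex{2,1} = 0
G(22) = mex{0,2} = 1
G(23) = mex{1,0} = 2
G_B(23) = 2.
Stack C, S = {1, 7}:
n :  0  1  2  3  4  5  6  7  8  9 10 11 12 13 14 15 16 17 18 19
G :  0  1  0  1  0  1  0  1  0  1  0  1  0  1  0  1  0  1  0  1
G_C(19) = 1.
Combined Grundy value = 1 ⊕ 2 ⊕ 1 = 2.
A winning move leaves total XOR = 0, i.e. changes one component's Grundy value g to g ⊕ X where X is the current total.
Stack A: need g' = 1⊕2 = 3. Options: 25−1→G=0, 25−3→G=0, 25−4→G=4, 25−7→G=3, 25−8→G=2. Hits: 1.
Stack B: need g' = 2⊕2 = 0. Options: 23−1→G=1, 23−2→G=0. Hits: 1.
Stack C: need g' = 1⊕2 = 3. Options: 19−1→G=0, 19−7→G=0. Hits: 0.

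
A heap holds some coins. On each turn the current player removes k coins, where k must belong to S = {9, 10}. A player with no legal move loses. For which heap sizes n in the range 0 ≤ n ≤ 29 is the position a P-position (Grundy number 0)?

n :  0  1  2  3  4  5  6  7  8  9 10 11 12 13 14 15 16 17 18 19 20 21 22 23 24 25 26 27 28 29
G :  0  0  0  0  0  0  0  0  0  1  1  1  1  1  1  1  1  1  2  0  0  0  0  0  0  0  0  0  1  1
P-positions are exactly the n with G(n) = 0.

0, 1, 2, 3, 4, 5, 6, 7, 8, 19, 20, 21, 22, 23, 24, 25, 26, 27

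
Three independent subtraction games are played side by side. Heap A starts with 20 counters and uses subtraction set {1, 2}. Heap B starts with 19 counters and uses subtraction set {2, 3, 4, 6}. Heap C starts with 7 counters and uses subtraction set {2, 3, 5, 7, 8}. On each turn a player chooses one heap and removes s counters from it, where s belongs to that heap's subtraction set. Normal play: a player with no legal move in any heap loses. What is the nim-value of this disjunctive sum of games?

0

Heap A, S = {1, 2}:
G(0) = 0
G(1) = mex{0} = 1
G(2) = mex{1,0} = 2
G(3) = mex{2,1} = 0
G(4) = mex{0,2} = 1
G(5) = mex{1,0} = 2
G(6) = mex{2,1} = 0
G(7) = mex{0,2} = 1
G(8) = mex{1,0} = 2
G(9) = mex{2,1} = 0
G(10) = mex{0,2} = 1
G(11) = mex{1,0} = 2
G(12) = mex{2,1} = 0
G(13) = mex{0,2} = 1
G(14) = mex{1,0} = 2
G(15) = mex{2,1} = 0
G(16) = mex{0,2} = 1
G(17) = mex{1,0} = 2
G(18) = mex{2,1} = 0
G(19) = mex{0,2} = 1
G(20) = mex{1,0} = 2
G_A(20) = 2.
Heap B, S = {2, 3, 4, 6}:
G(0) = 0
G(1) = mex{} = 0
G(2) = mex{0} = 1
G(3) = mex{0,0} = 1
G(4) = mex{1,0,0} = 2
G(5) = mex{1,1,0} = 2
G(6) = mex{2,1,1,0} = 3
G(7) = mex{2,2,1,0} = 3
G(8) = mex{3,2,2,1} = 0
G(9) = mex{3,3,2,1} = 0
G(10) = mex{0,3,3,2} = 1
G(11) = mex{0,0,3,2} = 1
G(12) = mex{1,0,0,3} = 2
G(13) = mex{1,1,0,3} = 2
G(14) = mex{2,1,1,0} = 3
G(15) = mex{2,2,1,0} = 3
G(16) = mex{3,2,2,1} = 0
G(17) = mex{3,3,2,1} = 0
G(18) = mex{0,3,3,2} = 1
G(19) = mex{0,0,3,2} = 1
G_B(19) = 1.
Heap C, S = {2, 3, 5, 7, 8}:
n : 0 1 2 3 4 5 6 7
G : 0 0 1 1 2 2 3 3
G_C(7) = 3.
Combined Grundy value = 2 ⊕ 1 ⊕ 3 = 0.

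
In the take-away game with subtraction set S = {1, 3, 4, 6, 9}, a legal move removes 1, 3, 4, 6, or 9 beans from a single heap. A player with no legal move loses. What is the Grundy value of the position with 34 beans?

G(0) = 0
G(1) = mex{0} = 1
G(2) = mex{1} = 0
G(3) = mex{0,0} = 1
G(4) = mex{1,1,0} = 2
G(5) = mex{2,0,1} = 3
G(6) = mex{3,1,0,0} = 2
G(7) = mex{2,2,1,1} = 0
G(8) = mex{0,3,2,0} = 1
G(9) = mex{1,2,3,1,0} = 4
G(10) = mex{4,0,2,2,1} = 3
G(11) = mex{3,1,0,3,0} = 2
G(12) = mex{2,4,1,2,1} = 0
G(13) = mex{0,3,4,0,2} = 1
G(14) = mex{1,2,3,1,3} = 0
G(15) = mex{0,0,2,4,2} = 1
G(16) = mex{1,1,0,3,0} = 2
G(17) = mex{2,0,1,2,1} = 3
G(18) = mex{3,1,0,0,4} = 2
G(19) = mex{2,2,1,1,3} = 0
G(20) = mex{0,3,2,0,2} = 1
G(21) = mex{1,2,3,1,0} = 4
G(22) = mex{4,0,2,2,1} = 3
G(23) = mex{3,1,0,3,0} = 2
G(24) = mex{2,4,1,2,1} = 0
G(25) = mex{0,3,4,0,2} = 1
G(26) = mex{1,2,3,1,3} = 0
G(27) = mex{0,0,2,4,2} = 1
G(28) = mex{1,1,0,3,0} = 2
G(29) = mex{2,0,1,2,1} = 3
G(30) = mex{3,1,0,0,4} = 2
G(31) = mex{2,2,1,1,3} = 0
G(32) = mex{0,3,2,0,2} = 1
G(33) = mex{1,2,3,1,0} = 4
G(34) = mex{4,0,2,2,1} = 3

3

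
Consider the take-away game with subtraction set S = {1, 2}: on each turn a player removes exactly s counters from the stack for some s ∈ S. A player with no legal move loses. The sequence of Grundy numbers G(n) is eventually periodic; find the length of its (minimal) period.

3

n :  0  1  2  3  4  5  6  7  8  9 10 11 12 13 14
G :  0  1  2  0  1  2  0  1  2  0  1  2  0  1  2
G(n+3) = G(n) holds for n = 0,…,1 (a full window of length max(S) = 2), so the sequence is purely periodic with period 3.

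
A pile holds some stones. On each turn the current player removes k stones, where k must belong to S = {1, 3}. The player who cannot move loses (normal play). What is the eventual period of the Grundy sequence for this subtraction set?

n :  0  1  2  3  4  5  6  7  8  9 10 11 12 13 14
G :  0  1  0  1  0  1  0  1  0  1  0  1  0  1  0
G(n+2) = G(n) holds for n = 0,…,2 (a full window of length max(S) = 3), so the sequence is purely periodic with period 2.

2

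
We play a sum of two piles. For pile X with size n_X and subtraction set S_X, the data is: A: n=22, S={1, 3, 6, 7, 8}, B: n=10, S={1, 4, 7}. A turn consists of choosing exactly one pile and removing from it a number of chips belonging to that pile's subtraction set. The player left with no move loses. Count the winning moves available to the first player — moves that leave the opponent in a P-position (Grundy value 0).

Pile A, S = {1, 3, 6, 7, 8}:
G(0) = 0
G(1) = mex{0} = 1
G(2) = mex{1} = 0
G(3) = mex{0,0} = 1
G(4) = mex{1,1} = 0
G(5) = mex{0,0} = 1
G(6) = mex{1,1,0} = 2
G(7) = mex{2,0,1,0} = 3
G(8) = mex{3,1,0,1,0} = 2
G(9) = mex{2,2,1,0,1} = 3
G(10) = mex{3,3,0,1,0} = 2
G(11) = mex{2,2,1,0,1} = 3
G(12) = mex{3,3,2,1,0} = 4
G(13) = mex{4,2,3,2,1} = 0
G(14) = mex{0,3,2,3,2} = 1
G(15) = mex{1,4,3,2,3} = 0
G(16) = mex{0,0,2,3,2} = 1
G(17) = mex{1,1,3,2,3} = 0
G(18) = mex{0,0,4,3,2} = 1
G(19) = mex{1,1,0,4,3} = 2
G(20) = mex{2,0,1,0,4} = 3
G(21) = mex{3,1,0,1,0} = 2
G(22) = mex{2,2,1,0,1} = 3
G_A(22) = 3.
Pile B, S = {1, 4, 7}:
n :  0  1  2  3  4  5  6  7  8  9 10
G :  0  1  0  1  2  0  1  2  0  1  0
G_B(10) = 0.
Combined Grundy value = 3 ⊕ 0 = 3.
A winning move leaves total XOR = 0, i.e. changes one component's Grundy value g to g ⊕ X where X is the current total.
Pile A: need g' = 3⊕3 = 0. Options: 22−1→G=2, 22−3→G=2, 22−6→G=1, 22−7→G=0, 22−8→G=1. Hits: 1.
Pile B: need g' = 0⊕3 = 3. Options: 10−1→G=1, 10−4→G=1, 10−7→G=1. Hits: 0.

1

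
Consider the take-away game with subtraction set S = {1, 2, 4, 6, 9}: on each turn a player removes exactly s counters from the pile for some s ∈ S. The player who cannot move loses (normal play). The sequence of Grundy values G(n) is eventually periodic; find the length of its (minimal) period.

G(0) = 0
G(1) = mex{0} = 1
G(2) = mex{1,0} = 2
G(3) = mex{2,1} = 0
G(4) = mex{0,2,0} = 1
G(5) = mex{1,0,1} = 2
G(6) = mex{2,1,2,0} = 3
G(7) = mex{3,2,0,1} = 4
G(8) = mex{4,3,1,2} = 0
G(9) = mex{0,4,2,0,0} = 1
G(10) = mex{1,0,3,1,1} = 2
G(11) = mex{2,1,4,2,2} = 0
G(12) = mex{0,2,0,3,0} = 1
G(13) = mex{1,0,1,4,1} = 2
G(14) = mex{2,1,2,0,2} = 3
G(15) = mex{3,2,0,1,3} = 4
G(16) = mex{4,3,1,2,4} = 0
G(17) = mex{0,4,2,0,0} = 1
G(18) = mex{1,0,3,1,1} = 2
G(n+8) = G(n) holds for n = 0,…,8 (a full window of length max(S) = 9), so the sequence is purely periodic with period 8.

8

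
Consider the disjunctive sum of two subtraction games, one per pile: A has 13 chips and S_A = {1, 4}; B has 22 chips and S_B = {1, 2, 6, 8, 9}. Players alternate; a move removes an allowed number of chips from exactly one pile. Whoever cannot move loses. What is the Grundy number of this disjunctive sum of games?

Pile A, S = {1, 4}:
n :  0  1  2  3  4  5  6  7  8  9 10 11 12 13
G :  0  1  0  1  2  0  1  0  1  2  0  1  0  1
G_A(13) = 1.
Pile B, S = {1, 2, 6, 8, 9}:
G(0) = 0
G(1) = mex{0} = 1
G(2) = mex{1,0} = 2
G(3) = mex{2,1} = 0
G(4) = mex{0,2} = 1
G(5) = mex{1,0} = 2
G(6) = mex{2,1,0} = 3
G(7) = mex{3,2,1} = 0
G(8) = mex{0,3,2,0} = 1
G(9) = mex{1,0,0,1,0} = 2
G(10) = mex{2,1,1,2,1} = 0
G(11) = mex{0,2,2,0,2} = 1
G(12) = mex{1,0,3,1,0} = 2
G(13) = mex{2,1,0,2,1} = 3
G(14) = mex{3,2,1,3,2} = 0
G(15) = mex{0,3,2,0,3} = 1
G(16) = mex{1,0,0,1,0} = 2
G(17) = mex{2,1,1,2,1} = 0
G(18) = mex{0,2,2,0,2} = 1
G(19) = mex{1,0,3,1,0} = 2
G(20) = mex{2,1,0,2,1} = 3
G(21) = mex{3,2,1,3,2} = 0
G(22) = mex{0,3,2,0,3} = 1
G_B(22) = 1.
Combined Grundy value = 1 ⊕ 1 = 0.

0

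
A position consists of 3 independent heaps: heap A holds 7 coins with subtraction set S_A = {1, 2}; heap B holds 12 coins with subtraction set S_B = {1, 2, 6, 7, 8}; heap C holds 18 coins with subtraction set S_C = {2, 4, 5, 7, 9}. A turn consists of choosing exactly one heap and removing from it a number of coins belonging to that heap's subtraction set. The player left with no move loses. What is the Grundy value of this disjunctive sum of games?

2

Heap A, S = {1, 2}:
n : 0 1 2 3 4 5 6 7
G : 0 1 2 0 1 2 0 1
G_A(7) = 1.
Heap B, S = {1, 2, 6, 7, 8}:
n :  0  1  2  3  4  5  6  7  8  9 10 11 12
G :  0  1  2  0  1  2  3  4  5  3  4  5  0
G_B(12) = 0.
Heap C, S = {2, 4, 5, 7, 9}:
n :  0  1  2  3  4  5  6  7  8  9 10 11 12 13 14 15 16 17 18
G :  0  0  1  1  2  2  3  3  4  4  5  0  0  1  1  2  2  3  3
G_C(18) = 3.
Combined Grundy value = 1 ⊕ 0 ⊕ 3 = 2.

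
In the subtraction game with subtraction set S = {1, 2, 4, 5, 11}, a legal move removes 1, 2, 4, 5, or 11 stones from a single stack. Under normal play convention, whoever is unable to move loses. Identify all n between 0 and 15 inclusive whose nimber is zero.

n :  0  1  2  3  4  5  6  7  8  9 10 11 12 13 14 15
G :  0  1  2  0  1  2  0  1  2  0  1  2  0  1  2  0
P-positions are exactly the n with G(n) = 0.

0, 3, 6, 9, 12, 15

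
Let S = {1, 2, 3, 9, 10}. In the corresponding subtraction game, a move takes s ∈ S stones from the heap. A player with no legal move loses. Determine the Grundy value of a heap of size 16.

0

G(0) = 0
G(1) = mex{0} = 1
G(2) = mex{1,0} = 2
G(3) = mex{2,1,0} = 3
G(4) = mex{3,2,1} = 0
G(5) = mex{0,3,2} = 1
G(6) = mex{1,0,3} = 2
G(7) = mex{2,1,0} = 3
G(8) = mex{3,2,1} = 0
G(9) = mex{0,3,2,0} = 1
G(10) = mex{1,0,3,1,0} = 2
G(11) = mex{2,1,0,2,1} = 3
G(12) = mex{3,2,1,3,2} = 0
G(13) = mex{0,3,2,0,3} = 1
G(14) = mex{1,0,3,1,0} = 2
G(15) = mex{2,1,0,2,1} = 3
G(16) = mex{3,2,1,3,2} = 0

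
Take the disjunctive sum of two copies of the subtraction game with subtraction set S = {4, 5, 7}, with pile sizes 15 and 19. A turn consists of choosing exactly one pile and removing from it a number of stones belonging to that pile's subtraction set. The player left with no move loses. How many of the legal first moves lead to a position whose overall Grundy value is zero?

All piles use S = {4, 5, 7}:
G(0) = 0
G(1) = mex{} = 0
G(2) = mex{} = 0
G(3) = mex{} = 0
G(4) = mex{0} = 1
G(5) = mex{0,0} = 1
G(6) = mex{0,0} = 1
G(7) = mex{0,0,0} = 1
G(8) = mex{1,0,0} = 2
G(9) = mex{1,1,0} = 2
G(10) = mex{1,1,0} = 2
G(11) = mex{1,1,1} = 0
G(12) = mex{2,1,1} = 0
G(13) = mex{2,2,1} = 0
G(14) = mex{2,2,1} = 0
G(15) = mex{0,2,2} = 1
G(16) = mex{0,0,2} = 1
G(17) = mex{0,0,2} = 1
G(18) = mex{0,0,0} = 1
G(19) = mex{1,0,0} = 2
Pile A: G(15) = 1.
Pile B: G(19) = 2.
Combined Grundy value = 1 ⊕ 2 = 3.
A winning move leaves total XOR = 0, i.e. changes one component's Grundy value g to g ⊕ X where X is the current total.
Pile A: need g' = 1⊕3 = 2. Options: 15−4→G=0, 15−5→G=2, 15−7→G=2. Hits: 2.
Pile B: need g' = 2⊕3 = 1. Options: 19−4→G=1, 19−5→G=0, 19−7→G=0. Hits: 1.

3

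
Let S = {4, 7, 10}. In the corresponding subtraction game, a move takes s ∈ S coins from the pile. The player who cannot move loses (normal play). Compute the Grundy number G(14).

0

n :  0  1  2  3  4  5  6  7  8  9 10 11 12 13 14
G :  0  0  0  0  1  1  1  1  2  2  2  2  3  3  0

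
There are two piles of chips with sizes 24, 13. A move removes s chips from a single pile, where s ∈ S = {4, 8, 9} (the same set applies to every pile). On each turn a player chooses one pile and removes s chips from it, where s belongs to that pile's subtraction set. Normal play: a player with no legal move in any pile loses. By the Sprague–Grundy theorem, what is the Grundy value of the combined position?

All piles use S = {4, 8, 9}:
G(0) = 0
G(1) = mex{} = 0
G(2) = mex{} = 0
G(3) = mex{} = 0
G(4) = mex{0} = 1
G(5) = mex{0} = 1
G(6) = mex{0} = 1
G(7) = mex{0} = 1
G(8) = mex{1,0} = 2
G(9) = mex{1,0,0} = 2
G(10) = mex{1,0,0} = 2
G(11) = mex{1,0,0} = 2
G(12) = mex{2,1,0} = 3
G(13) = mex{2,1,1} = 0
G(14) = mex{2,1,1} = 0
G(15) = mex{2,1,1} = 0
G(16) = mex{3,2,1} = 0
G(17) = mex{0,2,2} = 1
G(18) = mex{0,2,2} = 1
G(19) = mex{0,2,2} = 1
G(20) = mex{0,3,2} = 1
G(21) = mex{1,0,3} = 2
G(22) = mex{1,0,0} = 2
G(23) = mex{1,0,0} = 2
G(24) = mex{1,0,0} = 2
Pile A: G(24) = 2.
Pile B: G(13) = 0.
Combined Grundy value = 2 ⊕ 0 = 2.

2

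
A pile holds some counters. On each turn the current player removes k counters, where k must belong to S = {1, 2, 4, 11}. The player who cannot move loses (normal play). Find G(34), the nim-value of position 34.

1

G(0) = 0
G(1) = mex{0} = 1
G(2) = mex{1,0} = 2
G(3) = mex{2,1} = 0
G(4) = mex{0,2,0} = 1
G(5) = mex{1,0,1} = 2
G(6) = mex{2,1,2} = 0
G(7) = mex{0,2,0} = 1
G(8) = mex{1,0,1} = 2
G(9) = mex{2,1,2} = 0
G(10) = mex{0,2,0} = 1
G(11) = mex{1,0,1,0} = 2
G(12) = mex{2,1,2,1} = 0
G(13) = mex{0,2,0,2} = 1
G(14) = mex{1,0,1,0} = 2
G(15) = mex{2,1,2,1} = 0
G(16) = mex{0,2,0,2} = 1
G(17) = mex{1,0,1,0} = 2
G(18) = mex{2,1,2,1} = 0
G(19) = mex{0,2,0,2} = 1
G(20) = mex{1,0,1,0} = 2
G(21) = mex{2,1,2,1} = 0
G(22) = mex{0,2,0,2} = 1
G(23) = mex{1,0,1,0} = 2
G(24) = mex{2,1,2,1} = 0
G(25) = mex{0,2,0,2} = 1
G(26) = mex{1,0,1,0} = 2
G(27) = mex{2,1,2,1} = 0
G(28) = mex{0,2,0,2} = 1
G(29) = mex{1,0,1,0} = 2
G(30) = mex{2,1,2,1} = 0
G(31) = mex{0,2,0,2} = 1
G(32) = mex{1,0,1,0} = 2
G(33) = mex{2,1,2,1} = 0
G(34) = mex{0,2,0,2} = 1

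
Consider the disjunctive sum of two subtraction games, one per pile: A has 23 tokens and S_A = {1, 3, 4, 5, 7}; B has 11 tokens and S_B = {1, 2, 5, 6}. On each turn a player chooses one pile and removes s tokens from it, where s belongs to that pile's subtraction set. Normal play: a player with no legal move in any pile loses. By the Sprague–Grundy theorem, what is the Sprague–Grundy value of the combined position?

2

Pile A, S = {1, 3, 4, 5, 7}:
n :  0  1  2  3  4  5  6  7  8  9 10 11 12 13 14 15 16 17 18 19 20 21 22 23
G :  0  1  0  1  2  3  2  3  0  1  0  1  2  3  2  3  0  1  0  1  2  3  2  3
G_A(23) = 3.
Pile B, S = {1, 2, 5, 6}:
G(0) = 0
G(1) = mex{0} = 1
G(2) = mex{1,0} = 2
G(3) = mex{2,1} = 0
G(4) = mex{0,2} = 1
G(5) = mex{1,0,0} = 2
G(6) = mex{2,1,1,0} = 3
G(7) = mex{3,2,2,1} = 0
G(8) = mex{0,3,0,2} = 1
G(9) = mex{1,0,1,0} = 2
G(10) = mex{2,1,2,1} = 0
G(11) = mex{0,2,3,2} = 1
G_B(11) = 1.
Combined Grundy value = 3 ⊕ 1 = 2.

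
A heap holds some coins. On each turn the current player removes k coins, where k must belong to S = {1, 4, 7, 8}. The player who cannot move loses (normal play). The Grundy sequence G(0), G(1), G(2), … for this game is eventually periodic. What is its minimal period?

25

n :  0  1  2  3  4  5  6  7  8  9 10 11 12 13 14 15 16 17 18 19 20 21 22 23 24 25 26 27 28 29 30 31 32 33 34 35 36 37 38 39 40 41 42 43 44 45 46 47 48 49 50 51
G :  0  1  0  1  2  0  1  2  3  2  3  0  1  3  0  1  0  1  2  3  2  4  3  2  3  0  1  0  1  2  0  1  2  3  2  3  0  1  3  0  1  0  1  2  3  2  4  3  2  3  0  1
G(n+25) = G(n) holds for n = 0,…,7 (a full window of length max(S) = 8), so the sequence is purely periodic with period 25.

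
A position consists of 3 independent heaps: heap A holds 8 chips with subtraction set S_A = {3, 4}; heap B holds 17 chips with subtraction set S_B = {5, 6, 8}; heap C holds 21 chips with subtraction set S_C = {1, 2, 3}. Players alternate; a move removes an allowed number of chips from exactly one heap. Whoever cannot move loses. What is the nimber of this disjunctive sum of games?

1

Heap A, S = {3, 4}:
G(0) = 0
G(1) = mex{} = 0
G(2) = mex{} = 0
G(3) = mex{0} = 1
G(4) = mex{0,0} = 1
G(5) = mex{0,0} = 1
G(6) = mex{1,0} = 2
G(7) = mex{1,1} = 0
G(8) = mex{1,1} = 0
G_A(8) = 0.
Heap B, S = {5, 6, 8}:
n :  0  1  2  3  4  5  6  7  8  9 10 11 12 13 14 15 16 17
G :  0  0  0  0  0  1  1  1  1  1  2  2  2  0  0  0  0  0
G_B(17) = 0.
Heap C, S = {1, 2, 3}:
n :  0  1  2  3  4  5  6  7  8  9 10 11 12 13 14 15 16 17 18 19 20 21
G :  0  1  2  3  0  1  2  3  0  1  2  3  0  1  2  3  0  1  2  3  0  1
G_C(21) = 1.
Combined Grundy value = 0 ⊕ 0 ⊕ 1 = 1.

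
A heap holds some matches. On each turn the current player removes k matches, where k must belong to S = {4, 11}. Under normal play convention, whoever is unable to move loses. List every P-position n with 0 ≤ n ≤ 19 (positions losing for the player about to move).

G(0) = 0
G(1) = mex{} = 0
G(2) = mex{} = 0
G(3) = mex{} = 0
G(4) = mex{0} = 1
G(5) = mex{0} = 1
G(6) = mex{0} = 1
G(7) = mex{0} = 1
G(8) = mex{1} = 0
G(9) = mex{1} = 0
G(10) = mex{1} = 0
G(11) = mex{1,0} = 2
G(12) = mex{0,0} = 1
G(13) = mex{0,0} = 1
G(14) = mex{0,0} = 1
G(15) = mex{2,1} = 0
G(16) = mex{1,1} = 0
G(17) = mex{1,1} = 0
G(18) = mex{1,1} = 0
G(19) = mex{0,0} = 1
P-positions are exactly the n with G(n) = 0.

0, 1, 2, 3, 8, 9, 10, 15, 16, 17, 18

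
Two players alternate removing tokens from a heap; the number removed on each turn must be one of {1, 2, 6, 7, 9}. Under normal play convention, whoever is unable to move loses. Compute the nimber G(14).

G(0) = 0
G(1) = mex{0} = 1
G(2) = mex{1,0} = 2
G(3) = mex{2,1} = 0
G(4) = mex{0,2} = 1
G(5) = mex{1,0} = 2
G(6) = mex{2,1,0} = 3
G(7) = mex{3,2,1,0} = 4
G(8) = mex{4,3,2,1} = 0
G(9) = mex{0,4,0,2,0} = 1
G(10) = mex{1,0,1,0,1} = 2
G(11) = mex{2,1,2,1,2} = 0
G(12) = mex{0,2,3,2,0} = 1
G(13) = mex{1,0,4,3,1} = 2
G(14) = mex{2,1,0,4,2} = 3

3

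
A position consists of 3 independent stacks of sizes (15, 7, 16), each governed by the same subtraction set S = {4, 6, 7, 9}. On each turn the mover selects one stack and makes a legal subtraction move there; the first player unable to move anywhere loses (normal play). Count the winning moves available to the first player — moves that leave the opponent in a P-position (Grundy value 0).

5

All stacks use S = {4, 6, 7, 9}:
n :  0  1  2  3  4  5  6  7  8  9 10 11 12 13 14 15 16
G :  0  0  0  0  1  1  1  1  2  2  2  2  3  0  0  0  0
Stack A: G(15) = 0.
Stack B: G(7) = 1.
Stack C: G(16) = 0.
Combined Grundy value = 0 ⊕ 1 ⊕ 0 = 1.
A winning move leaves total XOR = 0, i.e. changes one component's Grundy value g to g ⊕ X where X is the current total.
Stack A: need g' = 0⊕1 = 1. Options: 15−4→G=2, 15−6→G=2, 15−7→G=2, 15−9→G=1. Hits: 1.
Stack B: need g' = 1⊕1 = 0. Options: 7−4→G=0, 7−6→G=0, 7−7→G=0. Hits: 3.
Stack C: need g' = 0⊕1 = 1. Options: 16−4→G=3, 16−6→G=2, 16−7→G=2, 16−9→G=1. Hits: 1.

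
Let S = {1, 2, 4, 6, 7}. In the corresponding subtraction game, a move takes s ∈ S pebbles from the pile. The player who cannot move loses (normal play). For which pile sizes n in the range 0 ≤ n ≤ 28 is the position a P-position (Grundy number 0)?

G(0) = 0
G(1) = mex{0} = 1
G(2) = mex{1,0} = 2
G(3) = mex{2,1} = 0
G(4) = mex{0,2,0} = 1
G(5) = mex{1,0,1} = 2
G(6) = mex{2,1,2,0} = 3
G(7) = mex{3,2,0,1,0} = 4
G(8) = mex{4,3,1,2,1} = 0
G(9) = mex{0,4,2,0,2} = 1
G(10) = mex{1,0,3,1,0} = 2
G(11) = mex{2,1,4,2,1} = 0
G(12) = mex{0,2,0,3,2} = 1
G(13) = mex{1,0,1,4,3} = 2
G(14) = mex{2,1,2,0,4} = 3
G(15) = mex{3,2,0,1,0} = 4
G(16) = mex{4,3,1,2,1} = 0
G(17) = mex{0,4,2,0,2} = 1
G(18) = mex{1,0,3,1,0} = 2
G(19) = mex{2,1,4,2,1} = 0
G(20) = mex{0,2,0,3,2} = 1
G(21) = mex{1,0,1,4,3} = 2
G(22) = mex{2,1,2,0,4} = 3
G(23) = mex{3,2,0,1,0} = 4
G(24) = mex{4,3,1,2,1} = 0
G(25) = mex{0,4,2,0,2} = 1
G(26) = mex{1,0,3,1,0} = 2
G(27) = mex{2,1,4,2,1} = 0
G(28) = mex{0,2,0,3,2} = 1
P-positions are exactly the n with G(n) = 0.

0, 3, 8, 11, 16, 19, 24, 27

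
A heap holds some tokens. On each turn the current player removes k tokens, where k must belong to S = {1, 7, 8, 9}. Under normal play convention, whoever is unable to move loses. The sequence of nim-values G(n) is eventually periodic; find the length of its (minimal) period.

n :  0  1  2  3  4  5  6  7  8  9 10 11 12 13 14 15 16 17 18 19 20 21 22 23 24 25 26 27 28 29 30 31 32 33
G :  0  1  0  1  0  1  0  1  2  3  2  3  2  3  2  3  0  1  0  1  0  1  0  1  2  3  2  3  2  3  2  3  0  1
G(n+16) = G(n) holds for n = 0,…,8 (a full window of length max(S) = 9), so the sequence is purely periodic with period 16.

16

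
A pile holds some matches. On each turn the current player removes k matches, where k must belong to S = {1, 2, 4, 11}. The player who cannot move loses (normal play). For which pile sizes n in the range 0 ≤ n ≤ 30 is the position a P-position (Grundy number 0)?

0, 3, 6, 9, 12, 15, 18, 21, 24, 27, 30

G(0) = 0
G(1) = mex{0} = 1
G(2) = mex{1,0} = 2
G(3) = mex{2,1} = 0
G(4) = mex{0,2,0} = 1
G(5) = mex{1,0,1} = 2
G(6) = mex{2,1,2} = 0
G(7) = mex{0,2,0} = 1
G(8) = mex{1,0,1} = 2
G(9) = mex{2,1,2} = 0
G(10) = mex{0,2,0} = 1
G(11) = mex{1,0,1,0} = 2
G(12) = mex{2,1,2,1} = 0
G(13) = mex{0,2,0,2} = 1
G(14) = mex{1,0,1,0} = 2
G(15) = mex{2,1,2,1} = 0
G(16) = mex{0,2,0,2} = 1
G(17) = mex{1,0,1,0} = 2
G(18) = mex{2,1,2,1} = 0
G(19) = mex{0,2,0,2} = 1
G(20) = mex{1,0,1,0} = 2
G(21) = mex{2,1,2,1} = 0
G(22) = mex{0,2,0,2} = 1
G(23) = mex{1,0,1,0} = 2
G(24) = mex{2,1,2,1} = 0
G(25) = mex{0,2,0,2} = 1
G(26) = mex{1,0,1,0} = 2
G(27) = mex{2,1,2,1} = 0
G(28) = mex{0,2,0,2} = 1
G(29) = mex{1,0,1,0} = 2
G(30) = mex{2,1,2,1} = 0
P-positions are exactly the n with G(n) = 0.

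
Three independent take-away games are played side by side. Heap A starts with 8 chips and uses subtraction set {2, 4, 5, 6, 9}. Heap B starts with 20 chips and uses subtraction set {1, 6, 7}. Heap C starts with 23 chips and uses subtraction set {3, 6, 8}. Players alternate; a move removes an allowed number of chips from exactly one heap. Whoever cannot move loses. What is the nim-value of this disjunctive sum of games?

2

Heap A, S = {2, 4, 5, 6, 9}:
n : 0 1 2 3 4 5 6 7 8
G : 0 0 1 1 2 2 3 3 0
G_A(8) = 0.
Heap B, S = {1, 6, 7}:
n :  0  1  2  3  4  5  6  7  8  9 10 11 12 13 14 15 16 17 18 19 20
G :  0  1  0  1  0  1  2  3  2  3  2  3  0  1  0  1  0  1  2  3  2
G_B(20) = 2.
Heap C, S = {3, 6, 8}:
G(0) = 0
G(1) = mex{} = 0
G(2) = mex{} = 0
G(3) = mex{0} = 1
G(4) = mex{0} = 1
G(5) = mex{0} = 1
G(6) = mex{1,0} = 2
G(7) = mex{1,0} = 2
G(8) = mex{1,0,0} = 2
G(9) = mex{2,1,0} = 3
G(10) = mex{2,1,0} = 3
G(11) = mex{2,1,1} = 0
G(12) = mex{3,2,1} = 0
G(13) = mex{3,2,1} = 0
G(14) = mex{0,2,2} = 1
G(15) = mex{0,3,2} = 1
G(16) = mex{0,3,2} = 1
G(17) = mex{1,0,3} = 2
G(18) = mex{1,0,3} = 2
G(19) = mex{1,0,0} = 2
G(20) = mex{2,1,0} = 3
G(21) = mex{2,1,0} = 3
G(22) = mex{2,1,1} = 0
G(23) = mex{3,2,1} = 0
G_C(23) = 0.
Combined Grundy value = 0 ⊕ 2 ⊕ 0 = 2.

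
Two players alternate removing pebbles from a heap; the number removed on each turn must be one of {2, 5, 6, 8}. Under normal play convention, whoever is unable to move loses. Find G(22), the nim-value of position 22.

2

n :  0  1  2  3  4  5  6  7  8  9 10 11 12 13 14 15 16 17 18 19 20 21 22
G :  0  0  1  1  0  2  1  3  2  2  3  0  2  1  0  0  1  1  0  2  1  3  2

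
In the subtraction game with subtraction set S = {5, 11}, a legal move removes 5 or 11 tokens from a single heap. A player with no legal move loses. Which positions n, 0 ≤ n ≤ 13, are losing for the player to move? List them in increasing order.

n :  0  1  2  3  4  5  6  7  8  9 10 11 12 13
G :  0  0  0  0  0  1  1  1  1  1  0  2  2  2
P-positions are exactly the n with G(n) = 0.

0, 1, 2, 3, 4, 10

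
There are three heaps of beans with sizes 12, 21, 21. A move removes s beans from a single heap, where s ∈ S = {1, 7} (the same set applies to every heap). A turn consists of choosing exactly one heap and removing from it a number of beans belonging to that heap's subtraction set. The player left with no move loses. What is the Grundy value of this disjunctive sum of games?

0

All heaps use S = {1, 7}:
G(0) = 0
G(1) = mex{0} = 1
G(2) = mex{1} = 0
G(3) = mex{0} = 1
G(4) = mex{1} = 0
G(5) = mex{0} = 1
G(6) = mex{1} = 0
G(7) = mex{0,0} = 1
G(8) = mex{1,1} = 0
G(9) = mex{0,0} = 1
G(10) = mex{1,1} = 0
G(11) = mex{0,0} = 1
G(12) = mex{1,1} = 0
G(13) = mex{0,0} = 1
G(14) = mex{1,1} = 0
G(15) = mex{0,0} = 1
G(16) = mex{1,1} = 0
G(17) = mex{0,0} = 1
G(18) = mex{1,1} = 0
G(19) = mex{0,0} = 1
G(20) = mex{1,1} = 0
G(21) = mex{0,0} = 1
Heap A: G(12) = 0.
Heap B: G(21) = 1.
Heap C: G(21) = 1.
Combined Grundy value = 0 ⊕ 1 ⊕ 1 = 0.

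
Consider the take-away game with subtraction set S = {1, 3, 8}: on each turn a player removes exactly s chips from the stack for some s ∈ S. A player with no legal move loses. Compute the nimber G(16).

1

n :  0  1  2  3  4  5  6  7  8  9 10 11 12 13 14 15 16
G :  0  1  0  1  0  1  0  1  2  3  2  0  1  0  1  0  1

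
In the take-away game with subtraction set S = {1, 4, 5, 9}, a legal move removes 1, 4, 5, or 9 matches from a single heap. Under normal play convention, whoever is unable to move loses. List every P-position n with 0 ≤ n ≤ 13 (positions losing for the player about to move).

0, 2, 8, 10

G(0) = 0
G(1) = mex{0} = 1
G(2) = mex{1} = 0
G(3) = mex{0} = 1
G(4) = mex{1,0} = 2
G(5) = mex{2,1,0} = 3
G(6) = mex{3,0,1} = 2
G(7) = mex{2,1,0} = 3
G(8) = mex{3,2,1} = 0
G(9) = mex{0,3,2,0} = 1
G(10) = mex{1,2,3,1} = 0
G(11) = mex{0,3,2,0} = 1
G(12) = mex{1,0,3,1} = 2
G(13) = mex{2,1,0,2} = 3
P-positions are exactly the n with G(n) = 0.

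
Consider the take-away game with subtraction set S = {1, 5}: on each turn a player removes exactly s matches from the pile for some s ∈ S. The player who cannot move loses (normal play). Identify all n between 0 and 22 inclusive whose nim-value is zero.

0, 2, 4, 6, 8, 10, 12, 14, 16, 18, 20, 22

G(0) = 0
G(1) = mex{0} = 1
G(2) = mex{1} = 0
G(3) = mex{0} = 1
G(4) = mex{1} = 0
G(5) = mex{0,0} = 1
G(6) = mex{1,1} = 0
G(7) = mex{0,0} = 1
G(8) = mex{1,1} = 0
G(9) = mex{0,0} = 1
G(10) = mex{1,1} = 0
G(11) = mex{0,0} = 1
G(12) = mex{1,1} = 0
G(13) = mex{0,0} = 1
G(14) = mex{1,1} = 0
G(15) = mex{0,0} = 1
G(16) = mex{1,1} = 0
G(17) = mex{0,0} = 1
G(18) = mex{1,1} = 0
G(19) = mex{0,0} = 1
G(20) = mex{1,1} = 0
G(21) = mex{0,0} = 1
G(22) = mex{1,1} = 0
P-positions are exactly the n with G(n) = 0.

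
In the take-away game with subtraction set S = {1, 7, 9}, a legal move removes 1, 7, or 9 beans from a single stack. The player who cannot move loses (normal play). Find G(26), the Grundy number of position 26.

G(0) = 0
G(1) = mex{0} = 1
G(2) = mex{1} = 0
G(3) = mex{0} = 1
G(4) = mex{1} = 0
G(5) = mex{0} = 1
G(6) = mex{1} = 0
G(7) = mex{0,0} = 1
G(8) = mex{1,1} = 0
G(9) = mex{0,0,0} = 1
G(10) = mex{1,1,1} = 0
G(11) = mex{0,0,0} = 1
G(12) = mex{1,1,1} = 0
G(13) = mex{0,0,0} = 1
G(14) = mex{1,1,1} = 0
G(15) = mex{0,0,0} = 1
G(16) = mex{1,1,1} = 0
G(17) = mex{0,0,0} = 1
G(18) = mex{1,1,1} = 0
G(19) = mex{0,0,0} = 1
G(20) = mex{1,1,1} = 0
G(21) = mex{0,0,0} = 1
G(22) = mex{1,1,1} = 0
G(23) = mex{0,0,0} = 1
G(24) = mex{1,1,1} = 0
G(25) = mex{0,0,0} = 1
G(26) = mex{1,1,1} = 0

0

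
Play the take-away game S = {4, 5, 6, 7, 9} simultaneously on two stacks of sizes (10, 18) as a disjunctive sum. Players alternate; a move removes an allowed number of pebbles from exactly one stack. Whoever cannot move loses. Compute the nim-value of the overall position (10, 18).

All stacks use S = {4, 5, 6, 7, 9}:
n :  0  1  2  3  4  5  6  7  8  9 10 11 12 13 14 15 16 17 18
G :  0  0  0  0  1  1  1  1  2  2  2  2  3  0  0  0  0  1  1
Stack A: G(10) = 2.
Stack B: G(18) = 1.
Combined Grundy value = 2 ⊕ 1 = 3.

3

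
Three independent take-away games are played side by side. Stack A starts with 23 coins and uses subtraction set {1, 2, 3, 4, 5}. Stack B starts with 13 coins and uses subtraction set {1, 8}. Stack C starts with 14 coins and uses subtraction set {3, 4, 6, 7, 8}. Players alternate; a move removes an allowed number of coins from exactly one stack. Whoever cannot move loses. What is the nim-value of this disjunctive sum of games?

Stack A, S = {1, 2, 3, 4, 5}:
G(0) = 0
G(1) = mex{0} = 1
G(2) = mex{1,0} = 2
G(3) = mex{2,1,0} = 3
G(4) = mex{3,2,1,0} = 4
G(5) = mex{4,3,2,1,0} = 5
G(6) = mex{5,4,3,2,1} = 0
G(7) = mex{0,5,4,3,2} = 1
G(8) = mex{1,0,5,4,3} = 2
G(9) = mex{2,1,0,5,4} = 3
G(10) = mex{3,2,1,0,5} = 4
G(11) = mex{4,3,2,1,0} = 5
G(12) = mex{5,4,3,2,1} = 0
G(13) = mex{0,5,4,3,2} = 1
G(14) = mex{1,0,5,4,3} = 2
G(15) = mex{2,1,0,5,4} = 3
G(16) = mex{3,2,1,0,5} = 4
G(17) = mex{4,3,2,1,0} = 5
G(18) = mex{5,4,3,2,1} = 0
G(19) = mex{0,5,4,3,2} = 1
G(20) = mex{1,0,5,4,3} = 2
G(21) = mex{2,1,0,5,4} = 3
G(22) = mex{3,2,1,0,5} = 4
G(23) = mex{4,3,2,1,0} = 5
G_A(23) = 5.
Stack B, S = {1, 8}:
G(0) = 0
G(1) = mex{0} = 1
G(2) = mex{1} = 0
G(3) = mex{0} = 1
G(4) = mex{1} = 0
G(5) = mex{0} = 1
G(6) = mex{1} = 0
G(7) = mex{0} = 1
G(8) = mex{1,0} = 2
G(9) = mex{2,1} = 0
G(10) = mex{0,0} = 1
G(11) = mex{1,1} = 0
G(12) = mex{0,0} = 1
G(13) = mex{1,1} = 0
G_B(13) = 0.
Stack C, S = {3, 4, 6, 7, 8}:
n :  0  1  2  3  4  5  6  7  8  9 10 11 12 13 14
G :  0  0  0  1  1  1  2  2  2  3  3  0  0  0  1
G_C(14) = 1.
Combined Grundy value = 5 ⊕ 0 ⊕ 1 = 4.

4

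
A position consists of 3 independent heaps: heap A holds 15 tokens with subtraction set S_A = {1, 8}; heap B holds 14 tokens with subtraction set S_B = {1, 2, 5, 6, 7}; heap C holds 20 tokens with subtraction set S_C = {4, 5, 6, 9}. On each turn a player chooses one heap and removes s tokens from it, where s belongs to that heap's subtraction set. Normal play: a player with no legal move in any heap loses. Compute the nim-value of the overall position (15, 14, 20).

1

Heap A, S = {1, 8}:
n :  0  1  2  3  4  5  6  7  8  9 10 11 12 13 14 15
G :  0  1  0  1  0  1  0  1  2  0  1  0  1  0  1  0
G_A(15) = 0.
Heap B, S = {1, 2, 5, 6, 7}:
n :  0  1  2  3  4  5  6  7  8  9 10 11 12 13 14
G :  0  1  2  0  1  2  3  4  5  3  4  0  1  2  0
G_B(14) = 0.
Heap C, S = {4, 5, 6, 9}:
n :  0  1  2  3  4  5  6  7  8  9 10 11 12 13 14 15 16 17 18 19 20
G :  0  0  0  0  1  1  1  1  2  2  2  2  3  0  0  0  0  1  1  1  1
G_C(20) = 1.
Combined Grundy value = 0 ⊕ 0 ⊕ 1 = 1.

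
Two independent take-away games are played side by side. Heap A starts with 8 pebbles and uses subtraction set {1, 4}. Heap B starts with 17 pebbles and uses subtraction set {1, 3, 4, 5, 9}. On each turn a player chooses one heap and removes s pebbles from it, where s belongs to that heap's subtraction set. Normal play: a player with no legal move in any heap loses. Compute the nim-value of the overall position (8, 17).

Heap A, S = {1, 4}:
G(0) = 0
G(1) = mex{0} = 1
G(2) = mex{1} = 0
G(3) = mex{0} = 1
G(4) = mex{1,0} = 2
G(5) = mex{2,1} = 0
G(6) = mex{0,0} = 1
G(7) = mex{1,1} = 0
G(8) = mex{0,2} = 1
G_A(8) = 1.
Heap B, S = {1, 3, 4, 5, 9}:
n :  0  1  2  3  4  5  6  7  8  9 10 11 12 13 14 15 16 17
G :  0  1  0  1  2  3  2  3  0  1  0  1  2  3  2  3  0  1
G_B(17) = 1.
Combined Grundy value = 1 ⊕ 1 = 0.

0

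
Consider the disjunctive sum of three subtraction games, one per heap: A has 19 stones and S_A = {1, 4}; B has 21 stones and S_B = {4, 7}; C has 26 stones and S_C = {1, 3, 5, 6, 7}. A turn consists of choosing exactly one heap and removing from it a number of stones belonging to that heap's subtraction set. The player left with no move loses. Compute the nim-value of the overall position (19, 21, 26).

0

Heap A, S = {1, 4}:
G(0) = 0
G(1) = mex{0} = 1
G(2) = mex{1} = 0
G(3) = mex{0} = 1
G(4) = mex{1,0} = 2
G(5) = mex{2,1} = 0
G(6) = mex{0,0} = 1
G(7) = mex{1,1} = 0
G(8) = mex{0,2} = 1
G(9) = mex{1,0} = 2
G(10) = mex{2,1} = 0
G(11) = mex{0,0} = 1
G(12) = mex{1,1} = 0
G(13) = mex{0,2} = 1
G(14) = mex{1,0} = 2
G(15) = mex{2,1} = 0
G(16) = mex{0,0} = 1
G(17) = mex{1,1} = 0
G(18) = mex{0,2} = 1
G(19) = mex{1,0} = 2
G_A(19) = 2.
Heap B, S = {4, 7}:
n :  0  1  2  3  4  5  6  7  8  9 10 11 12 13 14 15 16 17 18 19 20 21
G :  0  0  0  0  1  1  1  1  2  2  2  0  0  0  0  1  1  1  1  2  2  2
G_B(21) = 2.
Heap C, S = {1, 3, 5, 6, 7}:
n :  0  1  2  3  4  5  6  7  8  9 10 11 12 13 14 15 16 17 18 19 20 21 22 23 24 25 26
G :  0  1  0  1  0  1  2  3  2  3  2  3  0  1  0  1  0  1  2  3  2  3  2  3  0  1  0
G_C(26) = 0.
Combined Grundy value = 2 ⊕ 2 ⊕ 0 = 0.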